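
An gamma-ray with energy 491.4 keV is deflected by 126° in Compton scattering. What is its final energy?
194.4685 keV

First convert energy to wavelength:
λ = hc/E, with hc ≈ 1239.842 keV·pm (i.e. 1239.842 eV·nm)

For E = 491.4 keV = 491400 eV:
λ = 1239.842 keV·pm / 491.4 keV
λ = 2.5231 pm

Calculate the Compton shift:
Δλ = λ_C(1 - cos(126°)) = 2.4263 × 1.5878
Δλ = 3.8525 pm

Final wavelength:
λ' = 2.5231 + 3.8525 = 6.3755 pm

Final energy:
E' = hc/λ' = 1239.842 / 6.3755 = 194.4685 keV

(Intermediate values are shown rounded; full precision is carried through to the final answer.)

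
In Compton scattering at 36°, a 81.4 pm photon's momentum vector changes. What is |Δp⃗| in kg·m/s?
5.0168e-24 kg·m/s

Photon momentum magnitude is p = h/λ.

Initial momentum:
p₀ = h/λ = 6.6261e-34/8.1400e-11 = 8.1401e-24 kg·m/s

After scattering:
λ' = λ + Δλ = 81.4 + 0.4634 = 81.8634 pm
p' = h/λ' = 6.6261e-34/8.1863e-11 = 8.0941e-24 kg·m/s

Momentum is a vector; the scattered photon's direction makes angle θ = 36° with the incident direction. The magnitude of the vector change Δp⃗ = p⃗₀ − p⃗' is found from the law of cosines:
|Δp⃗|² = p₀² + p'² − 2p₀p'cos θ
|Δp⃗|² = (8.1401e-24)² + (8.0941e-24)² − 2·8.1401e-24·8.0941e-24·cos(36°)
|Δp⃗| = 5.0168e-24 kg·m/s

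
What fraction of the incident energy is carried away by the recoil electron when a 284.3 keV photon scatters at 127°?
0.4712 (or 47.12%)

Calculate initial and final photon energies:

Initial: E₀ = 284.3 keV → λ₀ = 4.3610 pm
Compton shift: Δλ = 3.8865 pm
Final wavelength: λ' = 8.2475 pm
Final energy: E' = 150.3288 keV

Fractional energy loss:
(E₀ - E')/E₀ = (284.3000 - 150.3288)/284.3000
= 133.9712/284.3000
= 0.4712
= 47.12%

(Intermediate values are shown rounded; full precision is carried through to the final answer.)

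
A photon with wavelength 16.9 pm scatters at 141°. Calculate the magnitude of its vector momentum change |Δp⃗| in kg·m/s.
6.6458e-23 kg·m/s

Photon momentum magnitude is p = h/λ.

Initial momentum:
p₀ = h/λ = 6.6261e-34/1.6900e-11 = 3.9208e-23 kg·m/s

After scattering:
λ' = λ + Δλ = 16.9 + 4.3119 = 21.2119 pm
p' = h/λ' = 6.6261e-34/2.1212e-11 = 3.1238e-23 kg·m/s

Momentum is a vector; the scattered photon's direction makes angle θ = 141° with the incident direction. The magnitude of the vector change Δp⃗ = p⃗₀ − p⃗' is found from the law of cosines:
|Δp⃗|² = p₀² + p'² − 2p₀p'cos θ
|Δp⃗|² = (3.9208e-23)² + (3.1238e-23)² − 2·3.9208e-23·3.1238e-23·cos(141°)
|Δp⃗| = 6.6458e-23 kg·m/s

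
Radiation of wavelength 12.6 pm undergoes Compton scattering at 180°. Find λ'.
17.4526 pm

Using the Compton formula: λ' = λ + λ_C(1 − cos θ)

For θ = 180°, cos θ = -1 (exact) = -1.0000, so:
1 − cos 180° = 1 − (-1) = 2.0000

Δλ = λ_C × 2.0000 = 2.4263 × 2.0000 = 4.8526 pm

λ' = 12.6 + 4.8526 = 17.4526 pm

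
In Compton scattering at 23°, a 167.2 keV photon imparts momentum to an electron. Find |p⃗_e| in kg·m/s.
3.5248e-23 kg·m/s

The electron is initially at rest, so by conservation of momentum:
p⃗_e = p⃗₀ − p⃗'  (incident photon momentum minus scattered photon momentum)

Photon momentum magnitudes (p = h/λ = E/c):
λ₀ = hc/E₀ = 7.4153 pm → p₀ = h/λ₀ = 8.9356e-23 kg·m/s
Δλ = λ_C(1 − cos 23°) = 0.1929 pm
λ' = 7.6082 pm → p' = h/λ' = 8.7091e-23 kg·m/s

The scattered photon makes angle θ = 23° with the incident direction, so by the law of cosines:
|p⃗_e|² = p₀² + p'² − 2p₀p'cos θ
|p⃗_e|² = (8.9356e-23)² + (8.7091e-23)² − 2·8.9356e-23·8.7091e-23·cos(23°)
|p⃗_e| = 3.5248e-23 kg·m/s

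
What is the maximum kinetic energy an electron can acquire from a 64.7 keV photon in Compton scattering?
13.0734 keV

Maximum energy transfer occurs at θ = 180° (backscattering).

Initial photon: E₀ = 64.7 keV → λ₀ = 19.1629 pm

Maximum Compton shift (at 180°):
Δλ_max = 2λ_C = 2 × 2.4263 = 4.8526 pm

Final wavelength:
λ' = 19.1629 + 4.8526 = 24.0156 pm

Minimum photon energy (maximum energy to electron):
E'_min = hc/λ' = 51.6266 keV

Maximum electron kinetic energy:
K_max = E₀ - E'_min = 64.7000 - 51.6266 = 13.0734 keV

(Intermediate values are shown rounded; full precision is carried through to the final answer.)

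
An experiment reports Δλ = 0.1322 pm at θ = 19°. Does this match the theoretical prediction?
Yes, consistent

Calculate the expected shift for θ = 19°:

Δλ_expected = λ_C(1 - cos(19°))
Δλ_expected = 2.4263 × (1 - cos(19°))
Δλ_expected = 2.4263 × 0.0545
Δλ_expected = 0.1322 pm

Given shift: 0.1322 pm
Expected shift: 0.1322 pm
Difference: 0.0000 pm

The values match. This is consistent with Compton scattering at the stated angle.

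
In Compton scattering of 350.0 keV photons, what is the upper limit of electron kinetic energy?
202.3123 keV

Maximum energy transfer occurs at θ = 180° (backscattering).

Initial photon: E₀ = 350.0 keV → λ₀ = 3.5424 pm

Maximum Compton shift (at 180°):
Δλ_max = 2λ_C = 2 × 2.4263 = 4.8526 pm

Final wavelength:
λ' = 3.5424 + 4.8526 = 8.3950 pm

Minimum photon energy (maximum energy to electron):
E'_min = hc/λ' = 147.6877 keV

Maximum electron kinetic energy:
K_max = E₀ - E'_min = 350.0000 - 147.6877 = 202.3123 keV

(Intermediate values are shown rounded; full precision is carried through to the final answer.)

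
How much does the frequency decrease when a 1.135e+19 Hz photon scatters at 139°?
1.576e+18 Hz (decrease)

Convert frequency to wavelength (c = 299792458 m/s):
λ₀ = c/f₀ = 299792458/1.135e+19 = 2.6413432e-11 m = 26.4134 pm

Calculate Compton shift:
Δλ = λ_C(1 - cos(139°)) = 4.2575 pm

Final wavelength:
λ' = λ₀ + Δλ = 26.4134 + 4.2575 = 30.6709 pm

Final frequency:
f' = c/λ' = 299792458/3.0670902e-11 = 9.7744910e+18 Hz

Frequency shift (decrease):
Δf = f₀ - f' = 1.135e+19 - 9.7744910e+18 = 1.576e+18 Hz

(Intermediate values are shown rounded; full precision is carried through to the final answer.)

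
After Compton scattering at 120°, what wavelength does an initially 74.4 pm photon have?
78.0395 pm

Using the Compton formula: λ' = λ + λ_C(1 − cos θ)

For θ = 120°, cos θ = -1/2 (exact) = -0.5000, so:
1 − cos 120° = 1 − (-1/2) = 1.5000

Δλ = λ_C × 1.5000 = 2.4263 × 1.5000 = 3.6395 pm

λ' = 74.4 + 3.6395 = 78.0395 pm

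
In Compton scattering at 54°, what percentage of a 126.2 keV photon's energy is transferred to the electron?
0.0924 (or 9.24%)

Calculate initial and final photon energies:

Initial: E₀ = 126.2 keV → λ₀ = 9.8244 pm
Compton shift: Δλ = 1.0002 pm
Final wavelength: λ' = 10.8246 pm
Final energy: E' = 114.5395 keV

Fractional energy loss:
(E₀ - E')/E₀ = (126.2000 - 114.5395)/126.2000
= 11.6605/126.2000
= 0.0924
= 9.24%

(Intermediate values are shown rounded; full precision is carried through to the final answer.)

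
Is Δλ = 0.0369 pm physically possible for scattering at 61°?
No, inconsistent

Calculate the expected shift for θ = 61°:

Δλ_expected = λ_C(1 - cos(61°))
Δλ_expected = 2.4263 × (1 - cos(61°))
Δλ_expected = 2.4263 × 0.5152
Δλ_expected = 1.2500 pm

Given shift: 0.0369 pm
Expected shift: 1.2500 pm
Difference: 1.2132 pm

The values do not match. The given shift corresponds to θ ≈ 10.0°, not 61°.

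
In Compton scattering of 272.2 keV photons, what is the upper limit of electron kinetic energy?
140.4073 keV

Maximum energy transfer occurs at θ = 180° (backscattering).

Initial photon: E₀ = 272.2 keV → λ₀ = 4.5549 pm

Maximum Compton shift (at 180°):
Δλ_max = 2λ_C = 2 × 2.4263 = 4.8526 pm

Final wavelength:
λ' = 4.5549 + 4.8526 = 9.4075 pm

Minimum photon energy (maximum energy to electron):
E'_min = hc/λ' = 131.7927 keV

Maximum electron kinetic energy:
K_max = E₀ - E'_min = 272.2000 - 131.7927 = 140.4073 keV

(Intermediate values are shown rounded; full precision is carried through to the final answer.)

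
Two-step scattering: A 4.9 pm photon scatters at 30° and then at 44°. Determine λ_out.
5.9060 pm

Apply Compton shift twice:

First scattering at θ₁ = 30°:
Δλ₁ = λ_C(1 - cos(30°))
Δλ₁ = 2.4263 × 0.1340
Δλ₁ = 0.3251 pm

After first scattering:
λ₁ = 4.9 + 0.3251 = 5.2251 pm

Second scattering at θ₂ = 44°:
Δλ₂ = λ_C(1 - cos(44°))
Δλ₂ = 2.4263 × 0.2807
Δλ₂ = 0.6810 pm

Final wavelength:
λ₂ = 5.2251 + 0.6810 = 5.9060 pm

Total shift: Δλ_total = 0.3251 + 0.6810 = 1.0060 pm

(Intermediate values are shown rounded; full precision is carried through to the final answer.)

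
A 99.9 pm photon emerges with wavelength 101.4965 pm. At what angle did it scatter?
70.00°

First find the wavelength shift:
Δλ = λ' - λ = 101.4965 - 99.9 = 1.5965 pm

Using Δλ = λ_C(1 - cos θ), with λ_C = h/(m_e·c) ≈ 2.42631024 pm:
cos θ = 1 - Δλ/λ_C
cos θ = 1 - 1.5965/2.42631024
cos θ = 0.342005

θ = arccos(0.342005)
θ = 70.00°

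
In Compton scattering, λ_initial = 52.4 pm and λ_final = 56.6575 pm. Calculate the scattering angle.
139.00°

First find the wavelength shift:
Δλ = λ' - λ = 56.6575 - 52.4 = 4.2575 pm

Using Δλ = λ_C(1 - cos θ), with λ_C = h/(m_e·c) ≈ 2.42631024 pm:
cos θ = 1 - Δλ/λ_C
cos θ = 1 - 4.2575/2.42631024
cos θ = -0.754722

θ = arccos(-0.754722)
θ = 139.00°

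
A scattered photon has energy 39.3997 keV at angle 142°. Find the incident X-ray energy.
45.7000 keV

Convert final energy to wavelength (hc ≈ 1239.842 keV·pm):
λ' = hc/E' = 1239.842 / 39.3997 = 31.4683 pm

Calculate the Compton shift:
Δλ = λ_C(1 - cos(142°))
Δλ = 2.4263 × (1 - cos(142°))
Δλ = 4.3383 pm

Initial wavelength:
λ = λ' - Δλ = 31.4683 - 4.3383 = 27.1300 pm

Initial energy:
E = hc/λ = 1239.842 / 27.1300 = 45.7000 keV

(Intermediate values are shown rounded; full precision is carried through to the final answer.)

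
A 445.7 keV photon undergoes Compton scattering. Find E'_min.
162.4019 keV (at θ = 180°)

The scattered photon has minimum energy when its wavelength is maximum, i.e., when the Compton shift Δλ = λ_C(1 − cos θ) is maximum. This occurs at θ = 180° (backscattering), giving Δλ_max = 2λ_C = 4.8526 pm.

Initial wavelength: λ₀ = hc/E₀ = 2.7818 pm
Maximum final wavelength: λ'_max = λ₀ + 2λ_C = 2.7818 + 4.8526 = 7.6344 pm
Minimum final energy: E'_min = hc/λ'_max = 162.4019 keV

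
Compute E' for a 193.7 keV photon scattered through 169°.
110.6125 keV

First convert energy to wavelength:
λ = hc/E, with hc ≈ 1239.842 keV·pm (i.e. 1239.842 eV·nm)

For E = 193.7 keV = 193700 eV:
λ = 1239.842 keV·pm / 193.7 keV
λ = 6.4008 pm

Calculate the Compton shift:
Δλ = λ_C(1 - cos(169°)) = 2.4263 × 1.9816
Δλ = 4.8080 pm

Final wavelength:
λ' = 6.4008 + 4.8080 = 11.2089 pm

Final energy:
E' = hc/λ' = 1239.842 / 11.2089 = 110.6125 keV

(Intermediate values are shown rounded; full precision is carried through to the final answer.)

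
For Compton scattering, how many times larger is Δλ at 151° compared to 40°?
151° produces the larger shift by a factor of 8.013

Calculate both shifts using Δλ = λ_C(1 - cos θ):

For θ₁ = 40°:
Δλ₁ = 2.4263 × (1 - cos(40°))
Δλ₁ = 2.4263 × 0.2340
Δλ₁ = 0.5676 pm

For θ₂ = 151°:
Δλ₂ = 2.4263 × (1 - cos(151°))
Δλ₂ = 2.4263 × 1.8746
Δλ₂ = 4.5484 pm

The 151° angle produces the larger shift.
Ratio: 4.5484/0.5676 = 8.013

(Intermediate values are shown rounded; full precision is carried through to the final answer.)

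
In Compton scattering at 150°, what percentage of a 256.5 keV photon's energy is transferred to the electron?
0.4836 (or 48.36%)

Calculate initial and final photon energies:

Initial: E₀ = 256.5 keV → λ₀ = 4.8337 pm
Compton shift: Δλ = 4.5276 pm
Final wavelength: λ' = 9.3612 pm
Final energy: E' = 132.4441 keV

Fractional energy loss:
(E₀ - E')/E₀ = (256.5000 - 132.4441)/256.5000
= 124.0559/256.5000
= 0.4836
= 48.36%

(Intermediate values are shown rounded; full precision is carried through to the final answer.)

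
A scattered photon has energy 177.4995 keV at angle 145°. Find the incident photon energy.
482.2003 keV

Convert final energy to wavelength (hc ≈ 1239.842 keV·pm):
λ' = hc/E' = 1239.842 / 177.4995 = 6.9850 pm

Calculate the Compton shift:
Δλ = λ_C(1 - cos(145°))
Δλ = 2.4263 × (1 - cos(145°))
Δλ = 4.4138 pm

Initial wavelength:
λ = λ' - Δλ = 6.9850 - 4.4138 = 2.5712 pm

Initial energy:
E = hc/λ = 1239.842 / 2.5712 = 482.2003 keV

(Intermediate values are shown rounded; full precision is carried through to the final answer.)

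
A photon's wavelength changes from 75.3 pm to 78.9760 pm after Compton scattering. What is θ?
121.00°

First find the wavelength shift:
Δλ = λ' - λ = 78.9760 - 75.3 = 3.6760 pm

Using Δλ = λ_C(1 - cos θ), with λ_C = h/(m_e·c) ≈ 2.42631024 pm:
cos θ = 1 - Δλ/λ_C
cos θ = 1 - 3.6760/2.42631024
cos θ = -0.515058

θ = arccos(-0.515058)
θ = 121.00°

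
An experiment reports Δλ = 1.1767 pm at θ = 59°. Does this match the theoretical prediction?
Yes, consistent

Calculate the expected shift for θ = 59°:

Δλ_expected = λ_C(1 - cos(59°))
Δλ_expected = 2.4263 × (1 - cos(59°))
Δλ_expected = 2.4263 × 0.4850
Δλ_expected = 1.1767 pm

Given shift: 1.1767 pm
Expected shift: 1.1767 pm
Difference: 0.0000 pm

The values match. This is consistent with Compton scattering at the stated angle.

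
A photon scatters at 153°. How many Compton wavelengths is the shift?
1.8910 λ_C

The Compton shift formula is:
Δλ = λ_C(1 - cos θ)

Dividing both sides by λ_C:
Δλ/λ_C = 1 - cos θ

For θ = 153°:
Δλ/λ_C = 1 - cos(153°)
Δλ/λ_C = 1 - -0.8910
Δλ/λ_C = 1.8910

This means the shift is 1.8910 × λ_C = 4.5882 pm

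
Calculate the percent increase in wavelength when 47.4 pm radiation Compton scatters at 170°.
10.1598%

Calculate the Compton shift:
Δλ = λ_C(1 - cos(170°))
Δλ = 2.4263 × (1 - cos(170°))
Δλ = 2.4263 × 1.9848
Δλ = 4.8158 pm

Percentage change:
(Δλ/λ₀) × 100 = (4.8158/47.4) × 100
= 10.1598%

(Intermediate values are shown rounded; full precision is carried through to the final answer.)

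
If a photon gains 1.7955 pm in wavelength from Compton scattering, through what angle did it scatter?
74.93°

From the Compton formula Δλ = λ_C(1 - cos θ), we can solve for θ:

cos θ = 1 - Δλ/λ_C

Given:
- Δλ = 1.7955 pm
- λ_C = h/(m_e·c) ≈ 2.42631024 pm

cos θ = 1 - 1.7955/2.42631024
cos θ = 1 - 0.740013
cos θ = 0.259987

θ = arccos(0.259987)
θ = 74.93°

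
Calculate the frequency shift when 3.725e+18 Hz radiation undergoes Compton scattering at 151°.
1.993e+17 Hz (decrease)

Convert frequency to wavelength (c = 299792458 m/s):
λ₀ = c/f₀ = 299792458/3.725e+18 = 8.0481197e-11 m = 80.4812 pm

Calculate Compton shift:
Δλ = λ_C(1 - cos(151°)) = 4.5484 pm

Final wavelength:
λ' = λ₀ + Δλ = 80.4812 + 4.5484 = 85.0296 pm

Final frequency:
f' = c/λ' = 299792458/8.5029606e-11 = 3.5257421e+18 Hz

Frequency shift (decrease):
Δf = f₀ - f' = 3.725e+18 - 3.5257421e+18 = 1.993e+17 Hz

(Intermediate values are shown rounded; full precision is carried through to the final answer.)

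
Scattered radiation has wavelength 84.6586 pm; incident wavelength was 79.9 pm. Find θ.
164.00°

First find the wavelength shift:
Δλ = λ' - λ = 84.6586 - 79.9 = 4.7586 pm

Using Δλ = λ_C(1 - cos θ), with λ_C = h/(m_e·c) ≈ 2.42631024 pm:
cos θ = 1 - Δλ/λ_C
cos θ = 1 - 4.7586/2.42631024
cos θ = -0.961250

θ = arccos(-0.961250)
θ = 164.00°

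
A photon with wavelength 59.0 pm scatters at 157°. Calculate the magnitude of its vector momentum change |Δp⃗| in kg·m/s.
2.1205e-23 kg·m/s

Photon momentum magnitude is p = h/λ.

Initial momentum:
p₀ = h/λ = 6.6261e-34/5.9000e-11 = 1.1231e-23 kg·m/s

After scattering:
λ' = λ + Δλ = 59.0 + 4.6597 = 63.6597 pm
p' = h/λ' = 6.6261e-34/6.3660e-11 = 1.0409e-23 kg·m/s

Momentum is a vector; the scattered photon's direction makes angle θ = 157° with the incident direction. The magnitude of the vector change Δp⃗ = p⃗₀ − p⃗' is found from the law of cosines:
|Δp⃗|² = p₀² + p'² − 2p₀p'cos θ
|Δp⃗|² = (1.1231e-23)² + (1.0409e-23)² − 2·1.1231e-23·1.0409e-23·cos(157°)
|Δp⃗| = 2.1205e-23 kg·m/s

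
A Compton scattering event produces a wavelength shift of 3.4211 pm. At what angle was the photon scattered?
114.20°

From the Compton formula Δλ = λ_C(1 - cos θ), we can solve for θ:

cos θ = 1 - Δλ/λ_C

Given:
- Δλ = 3.4211 pm
- λ_C = h/(m_e·c) ≈ 2.42631024 pm

cos θ = 1 - 3.4211/2.42631024
cos θ = 1 - 1.410001
cos θ = -0.410001

θ = arccos(-0.410001)
θ = 114.20°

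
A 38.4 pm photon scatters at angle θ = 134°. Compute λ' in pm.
42.5118 pm

Using the Compton scattering formula:
λ' = λ + Δλ = λ + λ_C(1 - cos θ)

Given:
- Initial wavelength λ = 38.4 pm
- Scattering angle θ = 134°
- Compton wavelength λ_C ≈ 2.4263 pm

Calculate the shift:
Δλ = 2.4263 × (1 - cos(134°))
Δλ = 2.4263 × 1.6947
Δλ = 4.1118 pm

Final wavelength:
λ' = 38.4 + 4.1118 = 42.5118 pm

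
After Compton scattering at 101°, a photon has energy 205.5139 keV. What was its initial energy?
394.4002 keV

Convert final energy to wavelength (hc ≈ 1239.842 keV·pm):
λ' = hc/E' = 1239.842 / 205.5139 = 6.0329 pm

Calculate the Compton shift:
Δλ = λ_C(1 - cos(101°))
Δλ = 2.4263 × (1 - cos(101°))
Δλ = 2.8893 pm

Initial wavelength:
λ = λ' - Δλ = 6.0329 - 2.8893 = 3.1436 pm

Initial energy:
E = hc/λ = 1239.842 / 3.1436 = 394.4002 keV

(Intermediate values are shown rounded; full precision is carried through to the final answer.)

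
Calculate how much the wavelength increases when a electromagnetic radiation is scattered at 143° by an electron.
4.3640 pm

Using the Compton scattering formula:
Δλ = λ_C(1 - cos θ)

where λ_C = h/(m_e·c) ≈ 2.4263 pm is the Compton wavelength of an electron.

For θ = 143°:
cos(143°) = -0.7986
1 - cos(143°) = 1.7986

Δλ = 2.4263 × 1.7986
Δλ = 4.3640 pm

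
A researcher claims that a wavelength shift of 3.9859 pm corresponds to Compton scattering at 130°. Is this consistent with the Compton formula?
Yes, consistent

Calculate the expected shift for θ = 130°:

Δλ_expected = λ_C(1 - cos(130°))
Δλ_expected = 2.4263 × (1 - cos(130°))
Δλ_expected = 2.4263 × 1.6428
Δλ_expected = 3.9859 pm

Given shift: 3.9859 pm
Expected shift: 3.9859 pm
Difference: 0.0000 pm

The values match. This is consistent with Compton scattering at the stated angle.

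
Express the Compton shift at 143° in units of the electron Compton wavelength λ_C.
1.7986 λ_C

The Compton shift formula is:
Δλ = λ_C(1 - cos θ)

Dividing both sides by λ_C:
Δλ/λ_C = 1 - cos θ

For θ = 143°:
Δλ/λ_C = 1 - cos(143°)
Δλ/λ_C = 1 - -0.7986
Δλ/λ_C = 1.7986

This means the shift is 1.7986 × λ_C = 4.3640 pm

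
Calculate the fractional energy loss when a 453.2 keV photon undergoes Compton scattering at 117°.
0.5632 (or 56.32%)

Calculate initial and final photon energies:

Initial: E₀ = 453.2 keV → λ₀ = 2.7358 pm
Compton shift: Δλ = 3.5278 pm
Final wavelength: λ' = 6.2636 pm
Final energy: E' = 197.9446 keV

Fractional energy loss:
(E₀ - E')/E₀ = (453.2000 - 197.9446)/453.2000
= 255.2554/453.2000
= 0.5632
= 56.32%

(Intermediate values are shown rounded; full precision is carried through to the final answer.)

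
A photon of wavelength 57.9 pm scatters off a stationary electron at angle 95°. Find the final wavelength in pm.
60.5378 pm

Using the Compton scattering formula:
λ' = λ + Δλ = λ + λ_C(1 - cos θ)

Given:
- Initial wavelength λ = 57.9 pm
- Scattering angle θ = 95°
- Compton wavelength λ_C ≈ 2.4263 pm

Calculate the shift:
Δλ = 2.4263 × (1 - cos(95°))
Δλ = 2.4263 × 1.0872
Δλ = 2.6378 pm

Final wavelength:
λ' = 57.9 + 2.6378 = 60.5378 pm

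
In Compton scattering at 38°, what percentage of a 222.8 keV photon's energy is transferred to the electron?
0.0846 (or 8.46%)

Calculate initial and final photon energies:

Initial: E₀ = 222.8 keV → λ₀ = 5.5648 pm
Compton shift: Δλ = 0.5144 pm
Final wavelength: λ' = 6.0792 pm
Final energy: E' = 203.9492 keV

Fractional energy loss:
(E₀ - E')/E₀ = (222.8000 - 203.9492)/222.8000
= 18.8508/222.8000
= 0.0846
= 8.46%

(Intermediate values are shown rounded; full precision is carried through to the final answer.)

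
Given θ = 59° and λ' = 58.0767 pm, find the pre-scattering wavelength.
56.9000 pm

From λ' = λ + Δλ, we have λ = λ' - Δλ

First calculate the Compton shift:
Δλ = λ_C(1 - cos θ)
Δλ = 2.4263 × (1 - cos(59°))
Δλ = 2.4263 × 0.4850
Δλ = 1.1767 pm

Initial wavelength:
λ = λ' - Δλ
λ = 58.0767 - 1.1767
λ = 56.9000 pm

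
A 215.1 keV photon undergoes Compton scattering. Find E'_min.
116.7828 keV (at θ = 180°)

The scattered photon has minimum energy when its wavelength is maximum, i.e., when the Compton shift Δλ = λ_C(1 − cos θ) is maximum. This occurs at θ = 180° (backscattering), giving Δλ_max = 2λ_C = 4.8526 pm.

Initial wavelength: λ₀ = hc/E₀ = 5.7640 pm
Maximum final wavelength: λ'_max = λ₀ + 2λ_C = 5.7640 + 4.8526 = 10.6166 pm
Minimum final energy: E'_min = hc/λ'_max = 116.7828 keV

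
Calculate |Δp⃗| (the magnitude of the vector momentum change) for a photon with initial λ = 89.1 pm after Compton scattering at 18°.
2.3252e-24 kg·m/s

Photon momentum magnitude is p = h/λ.

Initial momentum:
p₀ = h/λ = 6.6261e-34/8.9100e-11 = 7.4367e-24 kg·m/s

After scattering:
λ' = λ + Δλ = 89.1 + 0.1188 = 89.2188 pm
p' = h/λ' = 6.6261e-34/8.9219e-11 = 7.4268e-24 kg·m/s

Momentum is a vector; the scattered photon's direction makes angle θ = 18° with the incident direction. The magnitude of the vector change Δp⃗ = p⃗₀ − p⃗' is found from the law of cosines:
|Δp⃗|² = p₀² + p'² − 2p₀p'cos θ
|Δp⃗|² = (7.4367e-24)² + (7.4268e-24)² − 2·7.4367e-24·7.4268e-24·cos(18°)
|Δp⃗| = 2.3252e-24 kg·m/s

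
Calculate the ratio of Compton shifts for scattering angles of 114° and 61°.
114° produces the larger shift by a factor of 2.731

Calculate both shifts using Δλ = λ_C(1 - cos θ):

For θ₁ = 61°:
Δλ₁ = 2.4263 × (1 - cos(61°))
Δλ₁ = 2.4263 × 0.5152
Δλ₁ = 1.2500 pm

For θ₂ = 114°:
Δλ₂ = 2.4263 × (1 - cos(114°))
Δλ₂ = 2.4263 × 1.4067
Δλ₂ = 3.4132 pm

The 114° angle produces the larger shift.
Ratio: 3.4132/1.2500 = 2.731

(Intermediate values are shown rounded; full precision is carried through to the final answer.)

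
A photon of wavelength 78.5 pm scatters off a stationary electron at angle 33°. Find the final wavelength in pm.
78.8914 pm

Using the Compton scattering formula:
λ' = λ + Δλ = λ + λ_C(1 - cos θ)

Given:
- Initial wavelength λ = 78.5 pm
- Scattering angle θ = 33°
- Compton wavelength λ_C ≈ 2.4263 pm

Calculate the shift:
Δλ = 2.4263 × (1 - cos(33°))
Δλ = 2.4263 × 0.1613
Δλ = 0.3914 pm

Final wavelength:
λ' = 78.5 + 0.3914 = 78.8914 pm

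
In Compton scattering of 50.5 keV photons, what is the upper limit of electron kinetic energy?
8.3342 keV

Maximum energy transfer occurs at θ = 180° (backscattering).

Initial photon: E₀ = 50.5 keV → λ₀ = 24.5513 pm

Maximum Compton shift (at 180°):
Δλ_max = 2λ_C = 2 × 2.4263 = 4.8526 pm

Final wavelength:
λ' = 24.5513 + 4.8526 = 29.4039 pm

Minimum photon energy (maximum energy to electron):
E'_min = hc/λ' = 42.1658 keV

Maximum electron kinetic energy:
K_max = E₀ - E'_min = 50.5000 - 42.1658 = 8.3342 keV

(Intermediate values are shown rounded; full precision is carried through to the final answer.)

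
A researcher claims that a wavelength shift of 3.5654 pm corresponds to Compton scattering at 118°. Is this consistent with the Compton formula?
Yes, consistent

Calculate the expected shift for θ = 118°:

Δλ_expected = λ_C(1 - cos(118°))
Δλ_expected = 2.4263 × (1 - cos(118°))
Δλ_expected = 2.4263 × 1.4695
Δλ_expected = 3.5654 pm

Given shift: 3.5654 pm
Expected shift: 3.5654 pm
Difference: 0.0000 pm

The values match. This is consistent with Compton scattering at the stated angle.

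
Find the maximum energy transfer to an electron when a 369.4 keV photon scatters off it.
218.3653 keV

Maximum energy transfer occurs at θ = 180° (backscattering).

Initial photon: E₀ = 369.4 keV → λ₀ = 3.3564 pm

Maximum Compton shift (at 180°):
Δλ_max = 2λ_C = 2 × 2.4263 = 4.8526 pm

Final wavelength:
λ' = 3.3564 + 4.8526 = 8.2090 pm

Minimum photon energy (maximum energy to electron):
E'_min = hc/λ' = 151.0347 keV

Maximum electron kinetic energy:
K_max = E₀ - E'_min = 369.4000 - 151.0347 = 218.3653 keV

(Intermediate values are shown rounded; full precision is carried through to the final answer.)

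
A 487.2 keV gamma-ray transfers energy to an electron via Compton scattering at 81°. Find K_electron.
217.1751 keV

By energy conservation: K_e = E_initial - E_final

First find the scattered photon energy:
Initial wavelength: λ = hc/E = 2.5448 pm
Compton shift: Δλ = λ_C(1 - cos(81°)) = 2.0468 pm
Final wavelength: λ' = 2.5448 + 2.0468 = 4.5916 pm
Final photon energy: E' = hc/λ' = 270.0249 keV

Electron kinetic energy:
K_e = E - E' = 487.2000 - 270.0249 = 217.1751 keV

(Intermediate values are shown rounded; full precision is carried through to the final answer.)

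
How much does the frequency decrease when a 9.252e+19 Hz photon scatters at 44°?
1.607e+19 Hz (decrease)

Convert frequency to wavelength (c = 299792458 m/s):
λ₀ = c/f₀ = 299792458/9.252e+19 = 3.2402989e-12 m = 3.2403 pm

Calculate Compton shift:
Δλ = λ_C(1 - cos(44°)) = 0.6810 pm

Final wavelength:
λ' = λ₀ + Δλ = 3.2403 + 0.6810 = 3.9213 pm

Final frequency:
f' = c/λ' = 299792458/3.9212677e-12 = 7.6452944e+19 Hz

Frequency shift (decrease):
Δf = f₀ - f' = 9.252e+19 - 7.6452944e+19 = 1.607e+19 Hz

(Intermediate values are shown rounded; full precision is carried through to the final answer.)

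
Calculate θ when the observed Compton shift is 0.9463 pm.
52.41°

From the Compton formula Δλ = λ_C(1 - cos θ), we can solve for θ:

cos θ = 1 - Δλ/λ_C

Given:
- Δλ = 0.9463 pm
- λ_C = h/(m_e·c) ≈ 2.42631024 pm

cos θ = 1 - 0.9463/2.42631024
cos θ = 1 - 0.390016
cos θ = 0.609984

θ = arccos(0.609984)
θ = 52.41°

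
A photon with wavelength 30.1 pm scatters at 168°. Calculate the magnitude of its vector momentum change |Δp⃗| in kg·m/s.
4.0776e-23 kg·m/s

Photon momentum magnitude is p = h/λ.

Initial momentum:
p₀ = h/λ = 6.6261e-34/3.0100e-11 = 2.2014e-23 kg·m/s

After scattering:
λ' = λ + Δλ = 30.1 + 4.7996 = 34.8996 pm
p' = h/λ' = 6.6261e-34/3.4900e-11 = 1.8986e-23 kg·m/s

Momentum is a vector; the scattered photon's direction makes angle θ = 168° with the incident direction. The magnitude of the vector change Δp⃗ = p⃗₀ − p⃗' is found from the law of cosines:
|Δp⃗|² = p₀² + p'² − 2p₀p'cos θ
|Δp⃗|² = (2.2014e-23)² + (1.8986e-23)² − 2·2.2014e-23·1.8986e-23·cos(168°)
|Δp⃗| = 4.0776e-23 kg·m/s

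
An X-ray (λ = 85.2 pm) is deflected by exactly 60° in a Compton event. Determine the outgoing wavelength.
86.4132 pm

Using the Compton formula: λ' = λ + λ_C(1 − cos θ)

For θ = 60°, cos θ = 1/2 (exact) = 0.5000, so:
1 − cos 60° = 1 − (1/2) = 0.5000

Δλ = λ_C × 0.5000 = 2.4263 × 0.5000 = 1.2132 pm

λ' = 85.2 + 1.2132 = 86.4132 pm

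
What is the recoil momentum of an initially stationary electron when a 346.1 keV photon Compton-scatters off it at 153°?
2.5985e-22 kg·m/s

The electron is initially at rest, so by conservation of momentum:
p⃗_e = p⃗₀ − p⃗'  (incident photon momentum minus scattered photon momentum)

Photon momentum magnitudes (p = h/λ = E/c):
λ₀ = hc/E₀ = 3.5823 pm → p₀ = h/λ₀ = 1.8497e-22 kg·m/s
Δλ = λ_C(1 − cos 153°) = 4.5882 pm
λ' = 8.1705 pm → p' = h/λ' = 8.1098e-23 kg·m/s

The scattered photon makes angle θ = 153° with the incident direction, so by the law of cosines:
|p⃗_e|² = p₀² + p'² − 2p₀p'cos θ
|p⃗_e|² = (1.8497e-22)² + (8.1098e-23)² − 2·1.8497e-22·8.1098e-23·cos(153°)
|p⃗_e| = 2.5985e-22 kg·m/s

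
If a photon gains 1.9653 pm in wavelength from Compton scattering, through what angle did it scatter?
79.05°

From the Compton formula Δλ = λ_C(1 - cos θ), we can solve for θ:

cos θ = 1 - Δλ/λ_C

Given:
- Δλ = 1.9653 pm
- λ_C = h/(m_e·c) ≈ 2.42631024 pm

cos θ = 1 - 1.9653/2.42631024
cos θ = 1 - 0.809995
cos θ = 0.190005

θ = arccos(0.190005)
θ = 79.05°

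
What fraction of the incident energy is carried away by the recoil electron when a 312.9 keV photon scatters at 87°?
0.3672 (or 36.72%)

Calculate initial and final photon energies:

Initial: E₀ = 312.9 keV → λ₀ = 3.9624 pm
Compton shift: Δλ = 2.2993 pm
Final wavelength: λ' = 6.2617 pm
Final energy: E' = 198.0025 keV

Fractional energy loss:
(E₀ - E')/E₀ = (312.9000 - 198.0025)/312.9000
= 114.8975/312.9000
= 0.3672
= 36.72%

(Intermediate values are shown rounded; full precision is carried through to the final answer.)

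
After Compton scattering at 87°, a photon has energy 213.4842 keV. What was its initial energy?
353.4000 keV

Convert final energy to wavelength (hc ≈ 1239.842 keV·pm):
λ' = hc/E' = 1239.842 / 213.4842 = 5.8077 pm

Calculate the Compton shift:
Δλ = λ_C(1 - cos(87°))
Δλ = 2.4263 × (1 - cos(87°))
Δλ = 2.2993 pm

Initial wavelength:
λ = λ' - Δλ = 5.8077 - 2.2993 = 3.5083 pm

Initial energy:
E = hc/λ = 1239.842 / 3.5083 = 353.4000 keV

(Intermediate values are shown rounded; full precision is carried through to the final answer.)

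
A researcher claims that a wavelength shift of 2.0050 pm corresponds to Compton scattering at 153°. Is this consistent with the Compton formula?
No, inconsistent

Calculate the expected shift for θ = 153°:

Δλ_expected = λ_C(1 - cos(153°))
Δλ_expected = 2.4263 × (1 - cos(153°))
Δλ_expected = 2.4263 × 1.8910
Δλ_expected = 4.5882 pm

Given shift: 2.0050 pm
Expected shift: 4.5882 pm
Difference: 2.5832 pm

The values do not match. The given shift corresponds to θ ≈ 80.0°, not 153°.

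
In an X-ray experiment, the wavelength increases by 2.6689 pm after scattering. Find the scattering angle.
95.74°

From the Compton formula Δλ = λ_C(1 - cos θ), we can solve for θ:

cos θ = 1 - Δλ/λ_C

Given:
- Δλ = 2.6689 pm
- λ_C = h/(m_e·c) ≈ 2.42631024 pm

cos θ = 1 - 2.6689/2.42631024
cos θ = 1 - 1.099983
cos θ = -0.099983

θ = arccos(-0.099983)
θ = 95.74°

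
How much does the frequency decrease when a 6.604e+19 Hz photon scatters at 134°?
3.139e+19 Hz (decrease)

Convert frequency to wavelength (c = 299792458 m/s):
λ₀ = c/f₀ = 299792458/6.604e+19 = 4.5395587e-12 m = 4.5396 pm

Calculate Compton shift:
Δλ = λ_C(1 - cos(134°)) = 4.1118 pm

Final wavelength:
λ' = λ₀ + Δλ = 4.5396 + 4.1118 = 8.6513 pm

Final frequency:
f' = c/λ' = 299792458/8.6513257e-12 = 3.4652777e+19 Hz

Frequency shift (decrease):
Δf = f₀ - f' = 6.604e+19 - 3.4652777e+19 = 3.139e+19 Hz

(Intermediate values are shown rounded; full precision is carried through to the final answer.)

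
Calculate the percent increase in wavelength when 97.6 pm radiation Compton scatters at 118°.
3.6531%

Calculate the Compton shift:
Δλ = λ_C(1 - cos(118°))
Δλ = 2.4263 × (1 - cos(118°))
Δλ = 2.4263 × 1.4695
Δλ = 3.5654 pm

Percentage change:
(Δλ/λ₀) × 100 = (3.5654/97.6) × 100
= 3.6531%

(Intermediate values are shown rounded; full precision is carried through to the final answer.)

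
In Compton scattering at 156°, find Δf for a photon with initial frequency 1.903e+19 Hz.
4.332e+18 Hz (decrease)

Convert frequency to wavelength (c = 299792458 m/s):
λ₀ = c/f₀ = 299792458/1.903e+19 = 1.5753676e-11 m = 15.7537 pm

Calculate Compton shift:
Δλ = λ_C(1 - cos(156°)) = 4.6429 pm

Final wavelength:
λ' = λ₀ + Δλ = 15.7537 + 4.6429 = 20.3965 pm

Final frequency:
f' = c/λ' = 299792458/2.0396531e-11 = 1.4698208e+19 Hz

Frequency shift (decrease):
Δf = f₀ - f' = 1.903e+19 - 1.4698208e+19 = 4.332e+18 Hz

(Intermediate values are shown rounded; full precision is carried through to the final answer.)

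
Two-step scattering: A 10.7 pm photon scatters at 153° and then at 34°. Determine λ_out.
15.7030 pm

Apply Compton shift twice:

First scattering at θ₁ = 153°:
Δλ₁ = λ_C(1 - cos(153°))
Δλ₁ = 2.4263 × 1.8910
Δλ₁ = 4.5882 pm

After first scattering:
λ₁ = 10.7 + 4.5882 = 15.2882 pm

Second scattering at θ₂ = 34°:
Δλ₂ = λ_C(1 - cos(34°))
Δλ₂ = 2.4263 × 0.1710
Δλ₂ = 0.4148 pm

Final wavelength:
λ₂ = 15.2882 + 0.4148 = 15.7030 pm

Total shift: Δλ_total = 4.5882 + 0.4148 = 5.0030 pm

(Intermediate values are shown rounded; full precision is carried through to the final answer.)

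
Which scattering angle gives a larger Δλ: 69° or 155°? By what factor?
155° produces the larger shift by a factor of 2.971

Calculate both shifts using Δλ = λ_C(1 - cos θ):

For θ₁ = 69°:
Δλ₁ = 2.4263 × (1 - cos(69°))
Δλ₁ = 2.4263 × 0.6416
Δλ₁ = 1.5568 pm

For θ₂ = 155°:
Δλ₂ = 2.4263 × (1 - cos(155°))
Δλ₂ = 2.4263 × 1.9063
Δλ₂ = 4.6253 pm

The 155° angle produces the larger shift.
Ratio: 4.6253/1.5568 = 2.971

(Intermediate values are shown rounded; full precision is carried through to the final answer.)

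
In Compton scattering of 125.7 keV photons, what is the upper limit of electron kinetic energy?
41.4494 keV

Maximum energy transfer occurs at θ = 180° (backscattering).

Initial photon: E₀ = 125.7 keV → λ₀ = 9.8635 pm

Maximum Compton shift (at 180°):
Δλ_max = 2λ_C = 2 × 2.4263 = 4.8526 pm

Final wavelength:
λ' = 9.8635 + 4.8526 = 14.7161 pm

Minimum photon energy (maximum energy to electron):
E'_min = hc/λ' = 84.2506 keV

Maximum electron kinetic energy:
K_max = E₀ - E'_min = 125.7000 - 84.2506 = 41.4494 keV

(Intermediate values are shown rounded; full precision is carried through to the final answer.)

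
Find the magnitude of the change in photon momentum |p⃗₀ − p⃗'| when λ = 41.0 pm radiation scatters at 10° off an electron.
2.8158e-24 kg·m/s

Photon momentum magnitude is p = h/λ.

Initial momentum:
p₀ = h/λ = 6.6261e-34/4.1000e-11 = 1.6161e-23 kg·m/s

After scattering:
λ' = λ + Δλ = 41.0 + 0.0369 = 41.0369 pm
p' = h/λ' = 6.6261e-34/4.1037e-11 = 1.6147e-23 kg·m/s

Momentum is a vector; the scattered photon's direction makes angle θ = 10° with the incident direction. The magnitude of the vector change Δp⃗ = p⃗₀ − p⃗' is found from the law of cosines:
|Δp⃗|² = p₀² + p'² − 2p₀p'cos θ
|Δp⃗|² = (1.6161e-23)² + (1.6147e-23)² − 2·1.6161e-23·1.6147e-23·cos(10°)
|Δp⃗| = 2.8158e-24 kg·m/s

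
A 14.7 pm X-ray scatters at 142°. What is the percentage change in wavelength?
29.5120%

Calculate the Compton shift:
Δλ = λ_C(1 - cos(142°))
Δλ = 2.4263 × (1 - cos(142°))
Δλ = 2.4263 × 1.7880
Δλ = 4.3383 pm

Percentage change:
(Δλ/λ₀) × 100 = (4.3383/14.7) × 100
= 29.5120%

(Intermediate values are shown rounded; full precision is carried through to the final answer.)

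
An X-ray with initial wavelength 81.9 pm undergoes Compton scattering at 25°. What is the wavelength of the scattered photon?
82.1273 pm

Using the Compton scattering formula:
λ' = λ + Δλ = λ + λ_C(1 - cos θ)

Given:
- Initial wavelength λ = 81.9 pm
- Scattering angle θ = 25°
- Compton wavelength λ_C ≈ 2.4263 pm

Calculate the shift:
Δλ = 2.4263 × (1 - cos(25°))
Δλ = 2.4263 × 0.0937
Δλ = 0.2273 pm

Final wavelength:
λ' = 81.9 + 0.2273 = 82.1273 pm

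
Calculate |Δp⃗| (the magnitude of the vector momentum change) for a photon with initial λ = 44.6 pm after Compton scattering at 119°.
2.4652e-23 kg·m/s

Photon momentum magnitude is p = h/λ.

Initial momentum:
p₀ = h/λ = 6.6261e-34/4.4600e-11 = 1.4857e-23 kg·m/s

After scattering:
λ' = λ + Δλ = 44.6 + 3.6026 = 48.2026 pm
p' = h/λ' = 6.6261e-34/4.8203e-11 = 1.3746e-23 kg·m/s

Momentum is a vector; the scattered photon's direction makes angle θ = 119° with the incident direction. The magnitude of the vector change Δp⃗ = p⃗₀ − p⃗' is found from the law of cosines:
|Δp⃗|² = p₀² + p'² − 2p₀p'cos θ
|Δp⃗|² = (1.4857e-23)² + (1.3746e-23)² − 2·1.4857e-23·1.3746e-23·cos(119°)
|Δp⃗| = 2.4652e-23 kg·m/s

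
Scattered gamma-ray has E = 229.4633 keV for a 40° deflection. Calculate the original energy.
256.4000 keV

Convert final energy to wavelength (hc ≈ 1239.842 keV·pm):
λ' = hc/E' = 1239.842 / 229.4633 = 5.4032 pm

Calculate the Compton shift:
Δλ = λ_C(1 - cos(40°))
Δλ = 2.4263 × (1 - cos(40°))
Δλ = 0.5676 pm

Initial wavelength:
λ = λ' - Δλ = 5.4032 - 0.5676 = 4.8356 pm

Initial energy:
E = hc/λ = 1239.842 / 4.8356 = 256.4000 keV

(Intermediate values are shown rounded; full precision is carried through to the final answer.)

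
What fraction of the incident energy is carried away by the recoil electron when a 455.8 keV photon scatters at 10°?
0.0134 (or 1.34%)

Calculate initial and final photon energies:

Initial: E₀ = 455.8 keV → λ₀ = 2.7201 pm
Compton shift: Δλ = 0.0369 pm
Final wavelength: λ' = 2.7570 pm
Final energy: E' = 449.7060 keV

Fractional energy loss:
(E₀ - E')/E₀ = (455.8000 - 449.7060)/455.8000
= 6.0940/455.8000
= 0.0134
= 1.34%

(Intermediate values are shown rounded; full precision is carried through to the final answer.)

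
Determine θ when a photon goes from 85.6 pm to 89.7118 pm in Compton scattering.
134.00°

First find the wavelength shift:
Δλ = λ' - λ = 89.7118 - 85.6 = 4.1118 pm

Using Δλ = λ_C(1 - cos θ), with λ_C = h/(m_e·c) ≈ 2.42631024 pm:
cos θ = 1 - Δλ/λ_C
cos θ = 1 - 4.1118/2.42631024
cos θ = -0.694672

θ = arccos(-0.694672)
θ = 134.00°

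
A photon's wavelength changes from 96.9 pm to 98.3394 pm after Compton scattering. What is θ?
66.00°

First find the wavelength shift:
Δλ = λ' - λ = 98.3394 - 96.9 = 1.4394 pm

Using Δλ = λ_C(1 - cos θ), with λ_C = h/(m_e·c) ≈ 2.42631024 pm:
cos θ = 1 - Δλ/λ_C
cos θ = 1 - 1.4394/2.42631024
cos θ = 0.406754

θ = arccos(0.406754)
θ = 66.00°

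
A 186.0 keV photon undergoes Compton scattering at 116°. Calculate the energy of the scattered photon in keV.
122.0827 keV

First convert energy to wavelength:
λ = hc/E, with hc ≈ 1239.842 keV·pm (i.e. 1239.842 eV·nm)

For E = 186.0 keV = 186000 eV:
λ = 1239.842 keV·pm / 186.0 keV
λ = 6.6658 pm

Calculate the Compton shift:
Δλ = λ_C(1 - cos(116°)) = 2.4263 × 1.4384
Δλ = 3.4899 pm

Final wavelength:
λ' = 6.6658 + 3.4899 = 10.1558 pm

Final energy:
E' = hc/λ' = 1239.842 / 10.1558 = 122.0827 keV

(Intermediate values are shown rounded; full precision is carried through to the final answer.)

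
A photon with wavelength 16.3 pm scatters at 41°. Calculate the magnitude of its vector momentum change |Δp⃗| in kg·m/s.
2.8003e-23 kg·m/s

Photon momentum magnitude is p = h/λ.

Initial momentum:
p₀ = h/λ = 6.6261e-34/1.6300e-11 = 4.0651e-23 kg·m/s

After scattering:
λ' = λ + Δλ = 16.3 + 0.5952 = 16.8952 pm
p' = h/λ' = 6.6261e-34/1.6895e-11 = 3.9219e-23 kg·m/s

Momentum is a vector; the scattered photon's direction makes angle θ = 41° with the incident direction. The magnitude of the vector change Δp⃗ = p⃗₀ − p⃗' is found from the law of cosines:
|Δp⃗|² = p₀² + p'² − 2p₀p'cos θ
|Δp⃗|² = (4.0651e-23)² + (3.9219e-23)² − 2·4.0651e-23·3.9219e-23·cos(41°)
|Δp⃗| = 2.8003e-23 kg·m/s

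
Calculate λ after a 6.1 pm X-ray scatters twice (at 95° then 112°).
12.0730 pm

Apply Compton shift twice:

First scattering at θ₁ = 95°:
Δλ₁ = λ_C(1 - cos(95°))
Δλ₁ = 2.4263 × 1.0872
Δλ₁ = 2.6378 pm

After first scattering:
λ₁ = 6.1 + 2.6378 = 8.7378 pm

Second scattering at θ₂ = 112°:
Δλ₂ = λ_C(1 - cos(112°))
Δλ₂ = 2.4263 × 1.3746
Δλ₂ = 3.3352 pm

Final wavelength:
λ₂ = 8.7378 + 3.3352 = 12.0730 pm

Total shift: Δλ_total = 2.6378 + 3.3352 = 5.9730 pm

(Intermediate values are shown rounded; full precision is carried through to the final answer.)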